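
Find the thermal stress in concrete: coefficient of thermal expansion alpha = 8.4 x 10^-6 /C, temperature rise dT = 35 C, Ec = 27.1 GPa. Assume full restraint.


sigma = alpha * dT * Ec
= 8.4e-6 * 35 * 27.1 * 1000
= 7.967 MPa

7.967


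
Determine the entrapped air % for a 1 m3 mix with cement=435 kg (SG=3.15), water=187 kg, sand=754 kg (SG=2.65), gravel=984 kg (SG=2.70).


Vol cement = 435 / (3.15 * 1000) = 0.138095 m3
Vol water = 187 / 1000 = 0.187 m3
Vol sand = 754 / (2.65 * 1000) = 0.284528 m3
Vol gravel = 984 / (2.70 * 1000) = 0.364444 m3
Total solid + water volume = 0.974068 m3
Air = (1 - 0.974068) * 100 = 2.59%

2.59


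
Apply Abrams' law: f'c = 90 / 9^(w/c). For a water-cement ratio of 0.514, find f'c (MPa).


f'c = 90 / 9^0.514
= 90 / 3.094
= 29.09 MPa

29.09


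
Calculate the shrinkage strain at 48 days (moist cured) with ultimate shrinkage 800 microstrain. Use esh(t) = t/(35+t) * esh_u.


esh(48) = 48 / (35 + 48) * 800
= 48 / 83 * 800
= 462.7 microstrain

462.7


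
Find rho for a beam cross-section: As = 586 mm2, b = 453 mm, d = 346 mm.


rho = As / (b * d)
= 586 / (453 * 346)
= 0.0037

0.0037


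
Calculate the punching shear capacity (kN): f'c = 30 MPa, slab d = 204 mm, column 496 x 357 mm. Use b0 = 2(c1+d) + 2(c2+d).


b0 = 2*(496 + 204) + 2*(357 + 204) = 2522 mm
Vc = 0.33 * sqrt(30) * 2522 * 204 / 1000
= 929.93 kN

929.93


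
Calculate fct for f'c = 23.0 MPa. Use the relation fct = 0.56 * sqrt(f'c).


fct = 0.56 * sqrt(23.0)
= 0.56 * 4.796
= 2.686 MPa

2.686


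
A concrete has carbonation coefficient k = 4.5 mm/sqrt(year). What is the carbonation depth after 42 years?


depth = k * sqrt(t)
= 4.5 * sqrt(42)
= 29.16 mm

29.16


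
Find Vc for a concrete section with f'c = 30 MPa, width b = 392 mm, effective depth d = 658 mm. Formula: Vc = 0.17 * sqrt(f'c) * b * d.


Vc = 0.17 * sqrt(30) * 392 * 658 / 1000
= 240.17 kN

240.17


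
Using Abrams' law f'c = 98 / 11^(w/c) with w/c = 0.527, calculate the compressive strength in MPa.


f'c = 98 / 11^0.527
= 98 / 3.538
= 27.7 MPa

27.7


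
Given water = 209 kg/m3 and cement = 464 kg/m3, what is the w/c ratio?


w/c = water / cement
w/c = 209 / 464 = 0.45

0.45


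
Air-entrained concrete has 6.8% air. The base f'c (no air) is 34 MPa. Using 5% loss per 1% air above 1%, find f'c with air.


Strength loss = (6.8 - 1) * 5 = 29.0%
f'c = 34 * (1 - 29.0/100)
= 24.14 MPa

24.14


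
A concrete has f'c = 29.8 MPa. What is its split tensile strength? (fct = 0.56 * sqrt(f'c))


fct = 0.56 * sqrt(29.8)
= 0.56 * 5.459
= 3.057 MPa

3.057


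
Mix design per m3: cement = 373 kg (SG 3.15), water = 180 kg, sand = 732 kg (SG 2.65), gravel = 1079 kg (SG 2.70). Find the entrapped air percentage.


Vol cement = 373 / (3.15 * 1000) = 0.118413 m3
Vol water = 180 / 1000 = 0.18 m3
Vol sand = 732 / (2.65 * 1000) = 0.276226 m3
Vol gravel = 1079 / (2.70 * 1000) = 0.39963 m3
Total solid + water volume = 0.974269 m3
Air = (1 - 0.974269) * 100 = 2.57%

2.57


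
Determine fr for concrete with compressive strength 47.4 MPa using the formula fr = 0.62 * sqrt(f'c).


fr = 0.62 * sqrt(47.4)
= 4.269 MPa

4.269


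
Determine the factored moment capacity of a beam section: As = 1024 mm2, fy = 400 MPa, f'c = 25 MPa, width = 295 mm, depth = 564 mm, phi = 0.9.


a = As * fy / (0.85 * f'c * b)
= 1024 * 400 / (0.85 * 25 * 295)
= 65.34 mm
Mn = As * fy * (d - a/2) / 10^6
= 217.6328 kN-m
phi*Mn = 0.9 * 217.6328 = 195.87 kN-m

195.87


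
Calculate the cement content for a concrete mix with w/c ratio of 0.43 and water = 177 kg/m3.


Cement = water / (w/c)
= 177 / 0.43
= 411.6 kg/m3

411.6


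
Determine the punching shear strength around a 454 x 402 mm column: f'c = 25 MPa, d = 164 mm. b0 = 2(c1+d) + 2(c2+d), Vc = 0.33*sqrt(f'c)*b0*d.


b0 = 2*(454 + 164) + 2*(402 + 164) = 2368 mm
Vc = 0.33 * sqrt(25) * 2368 * 164 / 1000
= 640.78 kN

640.78


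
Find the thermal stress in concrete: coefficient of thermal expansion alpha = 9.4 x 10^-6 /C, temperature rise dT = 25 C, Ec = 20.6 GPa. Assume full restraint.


sigma = alpha * dT * Ec
= 9.4e-6 * 25 * 20.6 * 1000
= 4.841 MPa

4.841


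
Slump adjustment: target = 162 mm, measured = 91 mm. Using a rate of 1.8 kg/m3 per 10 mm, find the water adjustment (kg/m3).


Difference = 162 - 91 = 71 mm
Water adjustment = 71 * 1.8 / 10 = 12.8 kg/m3

12.8


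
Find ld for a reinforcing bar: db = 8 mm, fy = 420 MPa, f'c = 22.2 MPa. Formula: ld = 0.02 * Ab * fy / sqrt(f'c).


Ab = pi * 8^2 / 4 = 50.265 mm2
ld = 0.02 * 50.265 * 420 / sqrt(22.2)
= 89.6 mm

89.6


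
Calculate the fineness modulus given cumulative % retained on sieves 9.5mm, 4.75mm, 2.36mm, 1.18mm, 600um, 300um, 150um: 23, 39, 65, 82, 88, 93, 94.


FM = sum(cumulative % retained) / 100
= 484 / 100
= 4.84

4.84


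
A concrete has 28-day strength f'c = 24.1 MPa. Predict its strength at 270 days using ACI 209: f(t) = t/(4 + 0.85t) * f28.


f(270) = 270 / (4 + 0.85 * 270) * 24.1
= 270 / 233.5 * 24.1
= 27.87 MPa

27.87


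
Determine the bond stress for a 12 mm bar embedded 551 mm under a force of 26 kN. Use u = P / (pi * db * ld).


u = P / (pi * db * ld)
= 26 * 1000 / (pi * 12 * 551)
= 1.252 MPa

1.252


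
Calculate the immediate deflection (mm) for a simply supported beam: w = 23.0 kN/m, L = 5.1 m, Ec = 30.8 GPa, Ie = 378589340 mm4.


Convert: L = 5.1 m = 5100 mm, Ec = 30.8 GPa = 30800 MPa
delta = 5 * 23.0 * 5100^4 / (384 * 30800 * 378589340)
= 17.38 mm

17.38


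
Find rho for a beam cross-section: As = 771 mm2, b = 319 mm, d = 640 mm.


rho = As / (b * d)
= 771 / (319 * 640)
= 0.0038

0.0038


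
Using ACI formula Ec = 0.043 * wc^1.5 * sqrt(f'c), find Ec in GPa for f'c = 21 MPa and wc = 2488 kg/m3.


Ec = 0.043 * 2488^1.5 * sqrt(21) / 1000
= 24.45 GPa

24.45


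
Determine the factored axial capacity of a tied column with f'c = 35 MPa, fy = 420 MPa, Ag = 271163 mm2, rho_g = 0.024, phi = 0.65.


Ast = rho * Ag = 0.024 * 271163 = 6507.912 mm2
phi*Pn = 0.65 * 0.80 * (0.85 * 35 * (271163 - 6507.912) + 420 * 6507.912) / 1000
= 5515.54 kN

5515.54


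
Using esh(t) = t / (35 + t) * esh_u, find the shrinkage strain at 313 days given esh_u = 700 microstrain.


esh(313) = 313 / (35 + 313) * 700
= 313 / 348 * 700
= 629.6 microstrain

629.6


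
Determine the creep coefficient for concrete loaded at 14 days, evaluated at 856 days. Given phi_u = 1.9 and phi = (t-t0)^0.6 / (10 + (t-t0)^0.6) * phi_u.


dt = 856 - 14 = 842
phi = 842^0.6 / (10 + 842^0.6) * 1.9
= 1.616

1.616


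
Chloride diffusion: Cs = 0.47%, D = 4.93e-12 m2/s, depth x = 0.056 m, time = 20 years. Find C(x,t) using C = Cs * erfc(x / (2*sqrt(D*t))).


t_seconds = 20 * 365.25 * 24 * 3600 = 631152000.0 s
arg = 0.056 / (2 * sqrt(4.93e-12 * 631152000.0))
= 0.502
erfc(0.502) = 0.4778
C = 0.47 * 0.4778 = 0.2246%

0.2246


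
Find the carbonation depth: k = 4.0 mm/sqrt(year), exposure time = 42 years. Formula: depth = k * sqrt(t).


depth = k * sqrt(t)
= 4.0 * sqrt(42)
= 25.92 mm

25.92


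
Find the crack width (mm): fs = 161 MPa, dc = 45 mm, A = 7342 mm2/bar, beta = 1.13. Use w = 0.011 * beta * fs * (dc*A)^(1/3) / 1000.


w = 0.011 * beta * fs * (dc * A)^(1/3) / 1000
= 0.011 * 1.13 * 161 * (45 * 7342)^(1/3) / 1000
= 0.138 mm

0.138


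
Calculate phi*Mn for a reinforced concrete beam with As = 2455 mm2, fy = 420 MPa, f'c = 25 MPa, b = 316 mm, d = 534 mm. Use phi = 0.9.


a = As * fy / (0.85 * f'c * b)
= 2455 * 420 / (0.85 * 25 * 316)
= 153.5517 mm
Mn = As * fy * (d - a/2) / 10^6
= 471.4438 kN-m
phi*Mn = 0.9 * 471.4438 = 424.3 kN-m

424.3


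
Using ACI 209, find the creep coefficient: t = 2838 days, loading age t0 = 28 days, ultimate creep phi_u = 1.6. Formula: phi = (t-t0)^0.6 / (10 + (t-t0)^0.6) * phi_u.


dt = 2838 - 28 = 2810
phi = 2810^0.6 / (10 + 2810^0.6) * 1.6
= 1.474

1.474


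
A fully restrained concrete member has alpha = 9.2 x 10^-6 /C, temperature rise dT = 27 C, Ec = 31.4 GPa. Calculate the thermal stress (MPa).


sigma = alpha * dT * Ec
= 9.2e-6 * 27 * 31.4 * 1000
= 7.8 MPa

7.8


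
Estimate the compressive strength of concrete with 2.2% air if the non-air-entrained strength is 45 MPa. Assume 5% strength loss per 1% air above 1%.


Strength loss = (2.2 - 1) * 5 = 6.0%
f'c = 45 * (1 - 6.0/100)
= 42.3 MPa

42.3


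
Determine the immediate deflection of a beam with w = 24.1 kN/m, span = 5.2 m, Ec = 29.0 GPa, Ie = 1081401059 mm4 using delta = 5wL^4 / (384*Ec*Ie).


Convert: L = 5.2 m = 5200 mm, Ec = 29.0 GPa = 29000 MPa
delta = 5 * 24.1 * 5200^4 / (384 * 29000 * 1081401059)
= 7.32 mm

7.32


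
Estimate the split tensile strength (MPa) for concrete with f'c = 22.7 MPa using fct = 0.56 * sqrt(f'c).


fct = 0.56 * sqrt(22.7)
= 0.56 * 4.764
= 2.668 MPa

2.668


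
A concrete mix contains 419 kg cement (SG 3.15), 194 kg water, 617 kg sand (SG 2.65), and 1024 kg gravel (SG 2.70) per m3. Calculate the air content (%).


Vol cement = 419 / (3.15 * 1000) = 0.133016 m3
Vol water = 194 / 1000 = 0.194 m3
Vol sand = 617 / (2.65 * 1000) = 0.23283 m3
Vol gravel = 1024 / (2.70 * 1000) = 0.379259 m3
Total solid + water volume = 0.939105 m3
Air = (1 - 0.939105) * 100 = 6.09%

6.09


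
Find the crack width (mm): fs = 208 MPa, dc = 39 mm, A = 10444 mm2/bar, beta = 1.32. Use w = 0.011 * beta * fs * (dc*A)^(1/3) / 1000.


w = 0.011 * beta * fs * (dc * A)^(1/3) / 1000
= 0.011 * 1.32 * 208 * (39 * 10444)^(1/3) / 1000
= 0.224 mm

0.224


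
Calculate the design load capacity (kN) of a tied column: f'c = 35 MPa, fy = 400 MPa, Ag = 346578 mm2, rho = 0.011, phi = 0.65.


Ast = rho * Ag = 0.011 * 346578 = 3812.358 mm2
phi*Pn = 0.65 * 0.80 * (0.85 * 35 * (346578 - 3812.358) + 400 * 3812.358) / 1000
= 6095.55 kN

6095.55


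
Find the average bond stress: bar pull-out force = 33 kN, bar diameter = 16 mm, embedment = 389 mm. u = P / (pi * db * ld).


u = P / (pi * db * ld)
= 33 * 1000 / (pi * 16 * 389)
= 1.688 MPa

1.688


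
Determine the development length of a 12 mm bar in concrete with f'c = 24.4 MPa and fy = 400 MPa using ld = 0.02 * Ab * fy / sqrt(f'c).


Ab = pi * 12^2 / 4 = 113.097 mm2
ld = 0.02 * 113.097 * 400 / sqrt(24.4)
= 183.2 mm

183.2


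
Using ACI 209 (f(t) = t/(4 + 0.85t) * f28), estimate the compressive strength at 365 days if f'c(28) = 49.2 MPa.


f(365) = 365 / (4 + 0.85 * 365) * 49.2
= 365 / 314.25 * 49.2
= 57.15 MPa

57.15


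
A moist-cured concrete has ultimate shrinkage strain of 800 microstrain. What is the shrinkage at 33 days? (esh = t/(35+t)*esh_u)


esh(33) = 33 / (35 + 33) * 800
= 33 / 68 * 800
= 388.2 microstrain

388.2


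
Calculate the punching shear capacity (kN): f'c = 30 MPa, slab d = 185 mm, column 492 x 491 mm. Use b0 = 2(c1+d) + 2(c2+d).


b0 = 2*(492 + 185) + 2*(491 + 185) = 2706 mm
Vc = 0.33 * sqrt(30) * 2706 * 185 / 1000
= 904.84 kN

904.84


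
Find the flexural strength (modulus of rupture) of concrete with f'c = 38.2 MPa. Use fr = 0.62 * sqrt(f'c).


fr = 0.62 * sqrt(38.2)
= 3.832 MPa

3.832


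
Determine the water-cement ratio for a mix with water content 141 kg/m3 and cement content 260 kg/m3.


w/c = water / cement
w/c = 141 / 260 = 0.542

0.542


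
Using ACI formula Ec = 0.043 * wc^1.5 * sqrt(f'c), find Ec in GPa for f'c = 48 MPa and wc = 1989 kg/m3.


Ec = 0.043 * 1989^1.5 * sqrt(48) / 1000
= 26.43 GPa

26.43


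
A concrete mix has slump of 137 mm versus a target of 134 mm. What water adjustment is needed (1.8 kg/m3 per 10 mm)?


Difference = 134 - 137 = -3 mm
Water adjustment = -3 * 1.8 / 10 = -0.5 kg/m3

-0.5


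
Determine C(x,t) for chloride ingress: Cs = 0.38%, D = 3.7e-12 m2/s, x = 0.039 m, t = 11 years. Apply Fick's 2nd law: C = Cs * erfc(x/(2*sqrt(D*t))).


t_seconds = 11 * 365.25 * 24 * 3600 = 347133600.0 s
arg = 0.039 / (2 * sqrt(3.7e-12 * 347133600.0))
= 0.5441
erfc(0.5441) = 0.4416
C = 0.38 * 0.4416 = 0.1678%

0.1678


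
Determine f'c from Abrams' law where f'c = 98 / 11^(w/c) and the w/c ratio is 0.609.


f'c = 98 / 11^0.609
= 98 / 4.307
= 22.75 MPa

22.75


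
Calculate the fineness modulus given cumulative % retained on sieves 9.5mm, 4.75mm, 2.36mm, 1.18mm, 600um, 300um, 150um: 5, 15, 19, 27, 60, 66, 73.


FM = sum(cumulative % retained) / 100
= 265 / 100
= 2.65

2.65


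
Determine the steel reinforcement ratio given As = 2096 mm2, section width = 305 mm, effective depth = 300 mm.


rho = As / (b * d)
= 2096 / (305 * 300)
= 0.0229

0.0229


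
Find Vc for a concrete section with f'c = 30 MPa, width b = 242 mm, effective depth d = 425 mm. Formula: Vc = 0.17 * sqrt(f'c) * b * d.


Vc = 0.17 * sqrt(30) * 242 * 425 / 1000
= 95.77 kN

95.77


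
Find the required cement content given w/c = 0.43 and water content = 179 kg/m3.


Cement = water / (w/c)
= 179 / 0.43
= 416.3 kg/m3

416.3


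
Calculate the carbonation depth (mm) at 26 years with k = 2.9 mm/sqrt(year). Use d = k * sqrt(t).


depth = k * sqrt(t)
= 2.9 * sqrt(26)
= 14.79 mm

14.79


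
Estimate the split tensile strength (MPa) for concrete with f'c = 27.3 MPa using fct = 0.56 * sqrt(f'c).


fct = 0.56 * sqrt(27.3)
= 0.56 * 5.225
= 2.926 MPa

2.926


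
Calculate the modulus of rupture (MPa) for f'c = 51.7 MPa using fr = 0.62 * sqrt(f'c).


fr = 0.62 * sqrt(51.7)
= 4.458 MPa

4.458


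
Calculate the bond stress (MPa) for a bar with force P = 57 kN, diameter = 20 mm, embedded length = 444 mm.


u = P / (pi * db * ld)
= 57 * 1000 / (pi * 20 * 444)
= 2.043 MPa

2.043


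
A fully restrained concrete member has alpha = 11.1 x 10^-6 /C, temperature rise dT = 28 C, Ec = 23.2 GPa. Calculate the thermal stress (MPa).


sigma = alpha * dT * Ec
= 11.1e-6 * 28 * 23.2 * 1000
= 7.211 MPa

7.211


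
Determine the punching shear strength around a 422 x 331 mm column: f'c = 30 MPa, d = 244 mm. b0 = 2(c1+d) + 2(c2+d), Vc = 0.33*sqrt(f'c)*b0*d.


b0 = 2*(422 + 244) + 2*(331 + 244) = 2482 mm
Vc = 0.33 * sqrt(30) * 2482 * 244 / 1000
= 1094.63 kN

1094.63


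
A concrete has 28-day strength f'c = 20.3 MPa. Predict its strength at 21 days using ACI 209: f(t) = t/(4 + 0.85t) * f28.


f(21) = 21 / (4 + 0.85 * 21) * 20.3
= 21 / 21.85 * 20.3
= 19.51 MPa

19.51


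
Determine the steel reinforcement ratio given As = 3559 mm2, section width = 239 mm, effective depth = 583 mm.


rho = As / (b * d)
= 3559 / (239 * 583)
= 0.0255

0.0255


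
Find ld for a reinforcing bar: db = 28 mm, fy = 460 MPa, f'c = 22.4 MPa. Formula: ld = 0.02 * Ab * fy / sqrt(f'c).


Ab = pi * 28^2 / 4 = 615.752 mm2
ld = 0.02 * 615.752 * 460 / sqrt(22.4)
= 1196.9 mm

1196.9


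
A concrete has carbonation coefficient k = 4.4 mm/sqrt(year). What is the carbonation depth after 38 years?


depth = k * sqrt(t)
= 4.4 * sqrt(38)
= 27.12 mm

27.12


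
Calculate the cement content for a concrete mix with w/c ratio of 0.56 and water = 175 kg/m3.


Cement = water / (w/c)
= 175 / 0.56
= 312.5 kg/m3

312.5


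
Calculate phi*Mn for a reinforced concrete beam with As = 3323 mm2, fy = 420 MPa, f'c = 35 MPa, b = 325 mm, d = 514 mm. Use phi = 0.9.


a = As * fy / (0.85 * f'c * b)
= 3323 * 420 / (0.85 * 35 * 325)
= 144.3475 mm
Mn = As * fy * (d - a/2) / 10^6
= 616.6392 kN-m
phi*Mn = 0.9 * 616.6392 = 554.98 kN-m

554.98


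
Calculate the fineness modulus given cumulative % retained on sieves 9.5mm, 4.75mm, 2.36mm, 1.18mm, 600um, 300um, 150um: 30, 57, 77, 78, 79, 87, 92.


FM = sum(cumulative % retained) / 100
= 500 / 100
= 5.0

5.0


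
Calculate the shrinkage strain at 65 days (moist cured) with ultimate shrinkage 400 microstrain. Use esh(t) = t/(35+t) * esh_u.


esh(65) = 65 / (35 + 65) * 400
= 65 / 100 * 400
= 260.0 microstrain

260.0


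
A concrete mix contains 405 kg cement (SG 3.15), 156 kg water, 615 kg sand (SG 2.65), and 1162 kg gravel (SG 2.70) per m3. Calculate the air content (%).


Vol cement = 405 / (3.15 * 1000) = 0.128571 m3
Vol water = 156 / 1000 = 0.156 m3
Vol sand = 615 / (2.65 * 1000) = 0.232075 m3
Vol gravel = 1162 / (2.70 * 1000) = 0.43037 m3
Total solid + water volume = 0.947017 m3
Air = (1 - 0.947017) * 100 = 5.3%

5.3


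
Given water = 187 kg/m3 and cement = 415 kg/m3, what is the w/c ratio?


w/c = water / cement
w/c = 187 / 415 = 0.451

0.451


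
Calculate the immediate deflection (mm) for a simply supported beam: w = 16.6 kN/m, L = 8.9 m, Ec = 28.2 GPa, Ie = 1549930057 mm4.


Convert: L = 8.9 m = 8900 mm, Ec = 28.2 GPa = 28200 MPa
delta = 5 * 16.6 * 8900^4 / (384 * 28200 * 1549930057)
= 31.03 mm

31.03


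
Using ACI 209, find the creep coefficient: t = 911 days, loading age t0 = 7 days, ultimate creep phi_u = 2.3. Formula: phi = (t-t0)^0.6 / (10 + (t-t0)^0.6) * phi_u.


dt = 911 - 7 = 904
phi = 904^0.6 / (10 + 904^0.6) * 2.3
= 1.969

1.969


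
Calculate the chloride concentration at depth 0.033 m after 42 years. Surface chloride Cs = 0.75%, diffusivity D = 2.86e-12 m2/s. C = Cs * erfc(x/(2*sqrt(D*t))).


t_seconds = 42 * 365.25 * 24 * 3600 = 1325419200.0 s
arg = 0.033 / (2 * sqrt(2.86e-12 * 1325419200.0))
= 0.268
erfc(0.268) = 0.7047
C = 0.75 * 0.7047 = 0.5285%

0.5285


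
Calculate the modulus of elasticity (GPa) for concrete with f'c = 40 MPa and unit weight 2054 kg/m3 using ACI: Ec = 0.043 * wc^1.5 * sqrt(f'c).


Ec = 0.043 * 2054^1.5 * sqrt(40) / 1000
= 25.32 GPa

25.32


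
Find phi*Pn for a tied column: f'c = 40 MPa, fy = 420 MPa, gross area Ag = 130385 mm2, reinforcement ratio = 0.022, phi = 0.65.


Ast = rho * Ag = 0.022 * 130385 = 2868.47 mm2
phi*Pn = 0.65 * 0.80 * (0.85 * 40 * (130385 - 2868.47) + 420 * 2868.47) / 1000
= 2880.97 kN

2880.97


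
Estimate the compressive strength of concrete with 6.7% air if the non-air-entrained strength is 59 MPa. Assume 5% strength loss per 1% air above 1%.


Strength loss = (6.7 - 1) * 5 = 28.5%
f'c = 59 * (1 - 28.5/100)
= 42.19 MPa

42.19


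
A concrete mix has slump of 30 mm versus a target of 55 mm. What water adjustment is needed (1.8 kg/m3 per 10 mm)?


Difference = 55 - 30 = 25 mm
Water adjustment = 25 * 1.8 / 10 = 4.5 kg/m3

4.5


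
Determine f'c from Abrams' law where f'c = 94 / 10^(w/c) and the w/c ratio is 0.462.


f'c = 94 / 10^0.462
= 94 / 2.897
= 32.44 MPa

32.44


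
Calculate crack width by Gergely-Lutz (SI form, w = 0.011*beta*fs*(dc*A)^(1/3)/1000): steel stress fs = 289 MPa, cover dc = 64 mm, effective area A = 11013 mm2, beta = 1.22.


w = 0.011 * beta * fs * (dc * A)^(1/3) / 1000
= 0.011 * 1.22 * 289 * (64 * 11013)^(1/3) / 1000
= 0.345 mm

0.345


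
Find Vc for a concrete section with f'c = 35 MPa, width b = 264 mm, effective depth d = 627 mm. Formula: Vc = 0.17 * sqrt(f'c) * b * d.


Vc = 0.17 * sqrt(35) * 264 * 627 / 1000
= 166.48 kN

166.48


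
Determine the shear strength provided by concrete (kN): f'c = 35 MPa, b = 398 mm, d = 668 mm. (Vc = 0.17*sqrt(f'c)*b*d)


Vc = 0.17 * sqrt(35) * 398 * 668 / 1000
= 267.39 kN

267.39


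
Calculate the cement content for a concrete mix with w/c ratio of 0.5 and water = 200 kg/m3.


Cement = water / (w/c)
= 200 / 0.5
= 400.0 kg/m3

400.0


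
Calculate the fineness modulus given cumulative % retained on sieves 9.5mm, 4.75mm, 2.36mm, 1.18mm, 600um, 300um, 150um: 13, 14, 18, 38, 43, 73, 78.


FM = sum(cumulative % retained) / 100
= 277 / 100
= 2.77

2.77


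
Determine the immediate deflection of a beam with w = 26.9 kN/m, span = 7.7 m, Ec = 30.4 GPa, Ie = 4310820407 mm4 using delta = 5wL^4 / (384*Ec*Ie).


Convert: L = 7.7 m = 7700 mm, Ec = 30.4 GPa = 30400 MPa
delta = 5 * 26.9 * 7700^4 / (384 * 30400 * 4310820407)
= 9.4 mm

9.4


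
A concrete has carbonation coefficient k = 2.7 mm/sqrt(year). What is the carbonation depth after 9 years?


depth = k * sqrt(t)
= 2.7 * sqrt(9)
= 8.1 mm

8.1


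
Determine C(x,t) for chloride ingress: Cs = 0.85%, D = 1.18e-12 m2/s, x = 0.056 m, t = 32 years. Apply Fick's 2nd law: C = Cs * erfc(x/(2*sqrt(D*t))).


t_seconds = 32 * 365.25 * 24 * 3600 = 1009843200.0 s
arg = 0.056 / (2 * sqrt(1.18e-12 * 1009843200.0))
= 0.8111
erfc(0.8111) = 0.2513
C = 0.85 * 0.2513 = 0.2136%

0.2136


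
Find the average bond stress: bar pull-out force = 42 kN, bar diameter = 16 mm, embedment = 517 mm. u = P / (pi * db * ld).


u = P / (pi * db * ld)
= 42 * 1000 / (pi * 16 * 517)
= 1.616 MPa

1.616


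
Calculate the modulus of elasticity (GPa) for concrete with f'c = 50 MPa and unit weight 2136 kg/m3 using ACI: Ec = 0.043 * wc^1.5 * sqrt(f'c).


Ec = 0.043 * 2136^1.5 * sqrt(50) / 1000
= 30.02 GPa

30.02


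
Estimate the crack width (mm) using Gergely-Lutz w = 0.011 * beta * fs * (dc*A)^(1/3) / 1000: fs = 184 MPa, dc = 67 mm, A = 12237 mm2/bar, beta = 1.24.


w = 0.011 * beta * fs * (dc * A)^(1/3) / 1000
= 0.011 * 1.24 * 184 * (67 * 12237)^(1/3) / 1000
= 0.235 mm

0.235


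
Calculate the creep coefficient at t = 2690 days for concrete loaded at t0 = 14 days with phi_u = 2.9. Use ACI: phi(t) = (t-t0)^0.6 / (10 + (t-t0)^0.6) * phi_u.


dt = 2690 - 14 = 2676
phi = 2676^0.6 / (10 + 2676^0.6) * 2.9
= 2.666

2.666


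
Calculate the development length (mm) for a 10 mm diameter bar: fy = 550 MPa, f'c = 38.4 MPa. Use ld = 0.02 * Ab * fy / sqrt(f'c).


Ab = pi * 10^2 / 4 = 78.54 mm2
ld = 0.02 * 78.54 * 550 / sqrt(38.4)
= 139.4 mm

139.4


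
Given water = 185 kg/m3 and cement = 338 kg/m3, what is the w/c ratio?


w/c = water / cement
w/c = 185 / 338 = 0.547

0.547


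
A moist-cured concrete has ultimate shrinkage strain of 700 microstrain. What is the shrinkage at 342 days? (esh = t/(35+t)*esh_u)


esh(342) = 342 / (35 + 342) * 700
= 342 / 377 * 700
= 635.0 microstrain

635.0


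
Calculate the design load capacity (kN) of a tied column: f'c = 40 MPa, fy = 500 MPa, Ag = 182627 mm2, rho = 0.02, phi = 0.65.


Ast = rho * Ag = 0.02 * 182627 = 3652.54 mm2
phi*Pn = 0.65 * 0.80 * (0.85 * 40 * (182627 - 3652.54) + 500 * 3652.54) / 1000
= 4113.93 kN

4113.93


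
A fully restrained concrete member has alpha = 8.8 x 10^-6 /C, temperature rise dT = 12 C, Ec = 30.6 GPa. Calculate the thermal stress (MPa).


sigma = alpha * dT * Ec
= 8.8e-6 * 12 * 30.6 * 1000
= 3.231 MPa

3.231


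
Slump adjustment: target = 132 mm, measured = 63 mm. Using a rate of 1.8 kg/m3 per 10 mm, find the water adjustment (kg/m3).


Difference = 132 - 63 = 69 mm
Water adjustment = 69 * 1.8 / 10 = 12.4 kg/m3

12.4


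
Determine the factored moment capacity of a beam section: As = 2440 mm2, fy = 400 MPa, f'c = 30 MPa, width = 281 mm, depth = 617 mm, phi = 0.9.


a = As * fy / (0.85 * f'c * b)
= 2440 * 400 / (0.85 * 30 * 281)
= 136.2082 mm
Mn = As * fy * (d - a/2) / 10^6
= 535.7224 kN-m
phi*Mn = 0.9 * 535.7224 = 482.15 kN-m

482.15


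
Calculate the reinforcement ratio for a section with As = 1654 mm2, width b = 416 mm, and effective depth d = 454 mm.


rho = As / (b * d)
= 1654 / (416 * 454)
= 0.0088

0.0088


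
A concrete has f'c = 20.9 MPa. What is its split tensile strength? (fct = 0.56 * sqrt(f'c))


fct = 0.56 * sqrt(20.9)
= 0.56 * 4.572
= 2.56 MPa

2.56


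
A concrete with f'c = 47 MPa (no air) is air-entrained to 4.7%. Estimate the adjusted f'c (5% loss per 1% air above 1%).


Strength loss = (4.7 - 1) * 5 = 18.5%
f'c = 47 * (1 - 18.5/100)
= 38.3 MPa

38.3


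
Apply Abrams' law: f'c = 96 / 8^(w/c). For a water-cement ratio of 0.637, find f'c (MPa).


f'c = 96 / 8^0.637
= 96 / 3.761
= 25.53 MPa

25.53


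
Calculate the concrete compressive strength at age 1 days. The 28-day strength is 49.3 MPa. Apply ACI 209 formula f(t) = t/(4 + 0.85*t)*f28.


f(1) = 1 / (4 + 0.85 * 1) * 49.3
= 1 / 4.85 * 49.3
= 10.16 MPa

10.16


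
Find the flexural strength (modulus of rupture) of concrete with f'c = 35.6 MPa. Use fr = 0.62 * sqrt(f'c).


fr = 0.62 * sqrt(35.6)
= 3.699 MPa

3.699


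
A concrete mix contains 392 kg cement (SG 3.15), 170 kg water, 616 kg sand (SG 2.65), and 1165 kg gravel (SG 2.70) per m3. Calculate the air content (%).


Vol cement = 392 / (3.15 * 1000) = 0.124444 m3
Vol water = 170 / 1000 = 0.17 m3
Vol sand = 616 / (2.65 * 1000) = 0.232453 m3
Vol gravel = 1165 / (2.70 * 1000) = 0.431481 m3
Total solid + water volume = 0.958379 m3
Air = (1 - 0.958379) * 100 = 4.16%

4.16


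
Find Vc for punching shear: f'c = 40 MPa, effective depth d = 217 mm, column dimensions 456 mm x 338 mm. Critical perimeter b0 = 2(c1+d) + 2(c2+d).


b0 = 2*(456 + 217) + 2*(338 + 217) = 2456 mm
Vc = 0.33 * sqrt(40) * 2456 * 217 / 1000
= 1112.33 kN

1112.33


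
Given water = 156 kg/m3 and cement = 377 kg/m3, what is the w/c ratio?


w/c = water / cement
w/c = 156 / 377 = 0.414

0.414


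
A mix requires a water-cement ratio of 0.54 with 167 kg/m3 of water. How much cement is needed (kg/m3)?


Cement = water / (w/c)
= 167 / 0.54
= 309.3 kg/m3

309.3


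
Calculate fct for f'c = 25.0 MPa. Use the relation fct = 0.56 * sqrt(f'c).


fct = 0.56 * sqrt(25.0)
= 0.56 * 5.0
= 2.8 MPa

2.8


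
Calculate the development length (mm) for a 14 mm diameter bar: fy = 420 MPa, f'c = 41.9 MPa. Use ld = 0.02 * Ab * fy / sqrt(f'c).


Ab = pi * 14^2 / 4 = 153.938 mm2
ld = 0.02 * 153.938 * 420 / sqrt(41.9)
= 199.8 mm

199.8


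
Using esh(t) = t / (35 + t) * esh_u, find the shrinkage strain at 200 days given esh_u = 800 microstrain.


esh(200) = 200 / (35 + 200) * 800
= 200 / 235 * 800
= 680.9 microstrain

680.9


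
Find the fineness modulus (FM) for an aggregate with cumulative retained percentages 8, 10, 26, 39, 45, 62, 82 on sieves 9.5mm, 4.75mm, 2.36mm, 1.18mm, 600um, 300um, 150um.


FM = sum(cumulative % retained) / 100
= 272 / 100
= 2.72

2.72


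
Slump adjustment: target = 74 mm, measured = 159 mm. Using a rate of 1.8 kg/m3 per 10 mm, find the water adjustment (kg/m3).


Difference = 74 - 159 = -85 mm
Water adjustment = -85 * 1.8 / 10 = -15.3 kg/m3

-15.3


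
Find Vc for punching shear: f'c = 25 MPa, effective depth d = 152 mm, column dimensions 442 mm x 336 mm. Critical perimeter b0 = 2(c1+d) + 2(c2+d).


b0 = 2*(442 + 152) + 2*(336 + 152) = 2164 mm
Vc = 0.33 * sqrt(25) * 2164 * 152 / 1000
= 542.73 kN

542.73


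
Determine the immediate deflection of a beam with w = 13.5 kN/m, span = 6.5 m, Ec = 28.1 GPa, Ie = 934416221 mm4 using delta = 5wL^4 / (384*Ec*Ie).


Convert: L = 6.5 m = 6500 mm, Ec = 28.1 GPa = 28100 MPa
delta = 5 * 13.5 * 6500^4 / (384 * 28100 * 934416221)
= 11.95 mm

11.95


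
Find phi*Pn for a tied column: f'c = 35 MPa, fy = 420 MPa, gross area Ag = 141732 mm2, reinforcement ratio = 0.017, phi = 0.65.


Ast = rho * Ag = 0.017 * 141732 = 2409.444 mm2
phi*Pn = 0.65 * 0.80 * (0.85 * 35 * (141732 - 2409.444) + 420 * 2409.444) / 1000
= 2681.54 kN

2681.54


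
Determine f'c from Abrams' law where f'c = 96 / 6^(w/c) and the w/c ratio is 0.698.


f'c = 96 / 6^0.698
= 96 / 3.493
= 27.49 MPa

27.49


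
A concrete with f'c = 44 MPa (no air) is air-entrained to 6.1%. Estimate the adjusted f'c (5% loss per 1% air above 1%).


Strength loss = (6.1 - 1) * 5 = 25.5%
f'c = 44 * (1 - 25.5/100)
= 32.78 MPa

32.78


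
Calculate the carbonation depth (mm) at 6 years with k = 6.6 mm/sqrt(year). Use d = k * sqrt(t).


depth = k * sqrt(t)
= 6.6 * sqrt(6)
= 16.17 mm

16.17


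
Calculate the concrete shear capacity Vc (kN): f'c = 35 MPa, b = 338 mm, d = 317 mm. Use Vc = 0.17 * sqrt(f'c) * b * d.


Vc = 0.17 * sqrt(35) * 338 * 317 / 1000
= 107.76 kN

107.76


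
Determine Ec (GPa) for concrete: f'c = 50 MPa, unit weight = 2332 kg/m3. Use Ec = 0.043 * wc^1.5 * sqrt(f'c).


Ec = 0.043 * 2332^1.5 * sqrt(50) / 1000
= 34.24 GPa

34.24


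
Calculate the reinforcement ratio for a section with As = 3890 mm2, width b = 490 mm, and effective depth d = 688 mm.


rho = As / (b * d)
= 3890 / (490 * 688)
= 0.0115

0.0115


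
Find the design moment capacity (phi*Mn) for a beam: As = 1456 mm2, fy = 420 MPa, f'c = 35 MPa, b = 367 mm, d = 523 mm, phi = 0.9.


a = As * fy / (0.85 * f'c * b)
= 1456 * 420 / (0.85 * 35 * 367)
= 56.009 mm
Mn = As * fy * (d - a/2) / 10^6
= 302.6997 kN-m
phi*Mn = 0.9 * 302.6997 = 272.43 kN-m

272.43


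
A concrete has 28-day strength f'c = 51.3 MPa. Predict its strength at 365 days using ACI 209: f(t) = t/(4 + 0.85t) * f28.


f(365) = 365 / (4 + 0.85 * 365) * 51.3
= 365 / 314.25 * 51.3
= 59.58 MPa

59.58


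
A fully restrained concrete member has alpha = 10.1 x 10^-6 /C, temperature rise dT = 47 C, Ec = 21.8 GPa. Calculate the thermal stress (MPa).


sigma = alpha * dT * Ec
= 10.1e-6 * 47 * 21.8 * 1000
= 10.348 MPa

10.348


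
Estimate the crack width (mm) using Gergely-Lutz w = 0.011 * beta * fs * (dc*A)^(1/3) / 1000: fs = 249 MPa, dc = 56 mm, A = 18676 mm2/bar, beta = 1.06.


w = 0.011 * beta * fs * (dc * A)^(1/3) / 1000
= 0.011 * 1.06 * 249 * (56 * 18676)^(1/3) / 1000
= 0.295 mm

0.295


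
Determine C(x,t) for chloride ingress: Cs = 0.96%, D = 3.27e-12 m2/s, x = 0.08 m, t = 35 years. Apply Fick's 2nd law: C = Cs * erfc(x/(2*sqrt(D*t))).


t_seconds = 35 * 365.25 * 24 * 3600 = 1104516000.0 s
arg = 0.08 / (2 * sqrt(3.27e-12 * 1104516000.0))
= 0.6656
erfc(0.6656) = 0.3466
C = 0.96 * 0.3466 = 0.3327%

0.3327


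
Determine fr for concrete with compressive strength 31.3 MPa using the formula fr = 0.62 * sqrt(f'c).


fr = 0.62 * sqrt(31.3)
= 3.469 MPa

3.469


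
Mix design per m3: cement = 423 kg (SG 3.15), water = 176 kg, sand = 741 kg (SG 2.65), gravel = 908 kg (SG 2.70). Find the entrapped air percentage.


Vol cement = 423 / (3.15 * 1000) = 0.134286 m3
Vol water = 176 / 1000 = 0.176 m3
Vol sand = 741 / (2.65 * 1000) = 0.279623 m3
Vol gravel = 908 / (2.70 * 1000) = 0.336296 m3
Total solid + water volume = 0.926205 m3
Air = (1 - 0.926205) * 100 = 7.38%

7.38


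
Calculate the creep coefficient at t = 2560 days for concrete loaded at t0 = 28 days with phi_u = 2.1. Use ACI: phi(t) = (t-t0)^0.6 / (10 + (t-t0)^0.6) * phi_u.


dt = 2560 - 28 = 2532
phi = 2532^0.6 / (10 + 2532^0.6) * 2.1
= 1.925

1.925


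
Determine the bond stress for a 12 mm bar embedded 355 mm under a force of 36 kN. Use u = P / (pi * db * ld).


u = P / (pi * db * ld)
= 36 * 1000 / (pi * 12 * 355)
= 2.69 MPa

2.69


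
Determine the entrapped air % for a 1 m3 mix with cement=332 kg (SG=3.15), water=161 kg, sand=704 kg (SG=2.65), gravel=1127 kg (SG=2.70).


Vol cement = 332 / (3.15 * 1000) = 0.105397 m3
Vol water = 161 / 1000 = 0.161 m3
Vol sand = 704 / (2.65 * 1000) = 0.26566 m3
Vol gravel = 1127 / (2.70 * 1000) = 0.417407 m3
Total solid + water volume = 0.949465 m3
Air = (1 - 0.949465) * 100 = 5.05%

5.05


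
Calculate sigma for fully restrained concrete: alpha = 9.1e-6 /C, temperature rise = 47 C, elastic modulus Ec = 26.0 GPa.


sigma = alpha * dT * Ec
= 9.1e-6 * 47 * 26.0 * 1000
= 11.12 MPa

11.12


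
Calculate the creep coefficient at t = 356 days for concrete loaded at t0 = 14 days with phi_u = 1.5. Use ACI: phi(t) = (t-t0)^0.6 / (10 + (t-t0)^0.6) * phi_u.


dt = 356 - 14 = 342
phi = 342^0.6 / (10 + 342^0.6) * 1.5
= 1.152

1.152


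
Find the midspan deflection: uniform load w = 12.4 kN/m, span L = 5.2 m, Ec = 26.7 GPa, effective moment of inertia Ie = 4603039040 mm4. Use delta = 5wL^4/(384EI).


Convert: L = 5.2 m = 5200 mm, Ec = 26.7 GPa = 26700 MPa
delta = 5 * 12.4 * 5200^4 / (384 * 26700 * 4603039040)
= 0.96 mm

0.96


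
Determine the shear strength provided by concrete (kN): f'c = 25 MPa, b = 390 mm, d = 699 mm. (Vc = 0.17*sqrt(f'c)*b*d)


Vc = 0.17 * sqrt(25) * 390 * 699 / 1000
= 231.72 kN

231.72


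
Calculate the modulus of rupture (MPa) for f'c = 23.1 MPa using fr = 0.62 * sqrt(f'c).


fr = 0.62 * sqrt(23.1)
= 2.98 MPa

2.98


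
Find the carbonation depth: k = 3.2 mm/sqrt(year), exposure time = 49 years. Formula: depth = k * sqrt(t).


depth = k * sqrt(t)
= 3.2 * sqrt(49)
= 22.4 mm

22.4


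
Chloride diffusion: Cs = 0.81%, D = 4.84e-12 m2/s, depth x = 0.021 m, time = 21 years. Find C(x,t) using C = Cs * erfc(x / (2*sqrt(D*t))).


t_seconds = 21 * 365.25 * 24 * 3600 = 662709600.0 s
arg = 0.021 / (2 * sqrt(4.84e-12 * 662709600.0))
= 0.1854
erfc(0.1854) = 0.7932
C = 0.81 * 0.7932 = 0.6425%

0.6425


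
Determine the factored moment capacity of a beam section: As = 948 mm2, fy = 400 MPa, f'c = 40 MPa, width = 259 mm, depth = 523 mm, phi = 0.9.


a = As * fy / (0.85 * f'c * b)
= 948 * 400 / (0.85 * 40 * 259)
= 43.0615 mm
Mn = As * fy * (d - a/2) / 10^6
= 190.1571 kN-m
phi*Mn = 0.9 * 190.1571 = 171.14 kN-m

171.14


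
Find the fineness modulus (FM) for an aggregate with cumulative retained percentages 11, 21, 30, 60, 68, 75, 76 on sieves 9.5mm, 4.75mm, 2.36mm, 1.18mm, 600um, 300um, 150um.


FM = sum(cumulative % retained) / 100
= 341 / 100
= 3.41

3.41


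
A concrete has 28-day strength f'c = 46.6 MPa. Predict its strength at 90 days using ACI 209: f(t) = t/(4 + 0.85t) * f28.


f(90) = 90 / (4 + 0.85 * 90) * 46.6
= 90 / 80.5 * 46.6
= 52.1 MPa

52.1


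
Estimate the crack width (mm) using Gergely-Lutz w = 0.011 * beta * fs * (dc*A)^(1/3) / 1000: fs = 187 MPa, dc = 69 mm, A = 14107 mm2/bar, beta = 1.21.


w = 0.011 * beta * fs * (dc * A)^(1/3) / 1000
= 0.011 * 1.21 * 187 * (69 * 14107)^(1/3) / 1000
= 0.247 mm

0.247


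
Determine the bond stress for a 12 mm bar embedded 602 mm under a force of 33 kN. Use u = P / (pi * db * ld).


u = P / (pi * db * ld)
= 33 * 1000 / (pi * 12 * 602)
= 1.454 MPa

1.454


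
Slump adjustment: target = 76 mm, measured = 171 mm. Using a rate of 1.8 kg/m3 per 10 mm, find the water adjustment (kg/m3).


Difference = 76 - 171 = -95 mm
Water adjustment = -95 * 1.8 / 10 = -17.1 kg/m3

-17.1


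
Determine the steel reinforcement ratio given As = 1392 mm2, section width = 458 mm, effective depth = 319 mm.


rho = As / (b * d)
= 1392 / (458 * 319)
= 0.0095

0.0095


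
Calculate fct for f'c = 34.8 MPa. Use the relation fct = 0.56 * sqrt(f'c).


fct = 0.56 * sqrt(34.8)
= 0.56 * 5.899
= 3.304 MPa

3.304


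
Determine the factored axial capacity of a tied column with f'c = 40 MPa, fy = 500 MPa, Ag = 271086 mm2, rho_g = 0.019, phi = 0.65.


Ast = rho * Ag = 0.019 * 271086 = 5150.634 mm2
phi*Pn = 0.65 * 0.80 * (0.85 * 40 * (271086 - 5150.634) + 500 * 5150.634) / 1000
= 6040.9 kN

6040.9


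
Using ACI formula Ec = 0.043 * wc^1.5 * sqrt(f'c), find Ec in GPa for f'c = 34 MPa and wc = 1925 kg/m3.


Ec = 0.043 * 1925^1.5 * sqrt(34) / 1000
= 21.18 GPa

21.18


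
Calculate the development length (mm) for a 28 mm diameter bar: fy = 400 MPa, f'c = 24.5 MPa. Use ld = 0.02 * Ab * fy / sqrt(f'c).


Ab = pi * 28^2 / 4 = 615.752 mm2
ld = 0.02 * 615.752 * 400 / sqrt(24.5)
= 995.2 mm

995.2


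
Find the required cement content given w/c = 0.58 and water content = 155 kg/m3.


Cement = water / (w/c)
= 155 / 0.58
= 267.2 kg/m3

267.2


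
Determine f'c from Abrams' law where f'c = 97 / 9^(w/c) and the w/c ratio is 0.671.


f'c = 97 / 9^0.671
= 97 / 4.368
= 22.21 MPa

22.21


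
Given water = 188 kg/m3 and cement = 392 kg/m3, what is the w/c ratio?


w/c = water / cement
w/c = 188 / 392 = 0.48

0.48


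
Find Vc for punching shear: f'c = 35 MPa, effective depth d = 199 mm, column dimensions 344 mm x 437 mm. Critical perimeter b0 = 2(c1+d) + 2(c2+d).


b0 = 2*(344 + 199) + 2*(437 + 199) = 2358 mm
Vc = 0.33 * sqrt(35) * 2358 * 199 / 1000
= 916.1 kN

916.1


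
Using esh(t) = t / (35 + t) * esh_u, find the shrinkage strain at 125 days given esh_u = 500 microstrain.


esh(125) = 125 / (35 + 125) * 500
= 125 / 160 * 500
= 390.6 microstrain

390.6


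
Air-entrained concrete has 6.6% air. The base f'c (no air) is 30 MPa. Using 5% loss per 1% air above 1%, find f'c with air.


Strength loss = (6.6 - 1) * 5 = 28.0%
f'c = 30 * (1 - 28.0/100)
= 21.6 MPa

21.6


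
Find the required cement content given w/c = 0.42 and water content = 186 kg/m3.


Cement = water / (w/c)
= 186 / 0.42
= 442.9 kg/m3

442.9


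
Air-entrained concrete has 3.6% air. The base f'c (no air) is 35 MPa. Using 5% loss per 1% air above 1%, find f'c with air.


Strength loss = (3.6 - 1) * 5 = 13.0%
f'c = 35 * (1 - 13.0/100)
= 30.45 MPa

30.45


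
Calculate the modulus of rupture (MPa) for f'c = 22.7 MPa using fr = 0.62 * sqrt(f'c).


fr = 0.62 * sqrt(22.7)
= 2.954 MPa

2.954


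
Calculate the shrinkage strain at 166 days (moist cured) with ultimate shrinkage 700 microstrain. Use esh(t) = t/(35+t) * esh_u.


esh(166) = 166 / (35 + 166) * 700
= 166 / 201 * 700
= 578.1 microstrain

578.1


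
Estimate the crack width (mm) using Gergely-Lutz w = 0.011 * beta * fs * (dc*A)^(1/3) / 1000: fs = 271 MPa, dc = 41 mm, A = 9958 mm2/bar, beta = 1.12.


w = 0.011 * beta * fs * (dc * A)^(1/3) / 1000
= 0.011 * 1.12 * 271 * (41 * 9958)^(1/3) / 1000
= 0.248 mm

0.248


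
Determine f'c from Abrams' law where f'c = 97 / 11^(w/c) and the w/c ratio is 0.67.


f'c = 97 / 11^0.67
= 97 / 4.986
= 19.46 MPa

19.46


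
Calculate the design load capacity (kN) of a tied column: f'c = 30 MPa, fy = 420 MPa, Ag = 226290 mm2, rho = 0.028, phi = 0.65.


Ast = rho * Ag = 0.028 * 226290 = 6336.12 mm2
phi*Pn = 0.65 * 0.80 * (0.85 * 30 * (226290 - 6336.12) + 420 * 6336.12) / 1000
= 4300.4 kN

4300.4


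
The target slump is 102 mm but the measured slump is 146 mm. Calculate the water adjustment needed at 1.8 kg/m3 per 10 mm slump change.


Difference = 102 - 146 = -44 mm
Water adjustment = -44 * 1.8 / 10 = -7.9 kg/m3

-7.9


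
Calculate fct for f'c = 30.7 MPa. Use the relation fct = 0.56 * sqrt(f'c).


fct = 0.56 * sqrt(30.7)
= 0.56 * 5.541
= 3.103 MPa

3.103


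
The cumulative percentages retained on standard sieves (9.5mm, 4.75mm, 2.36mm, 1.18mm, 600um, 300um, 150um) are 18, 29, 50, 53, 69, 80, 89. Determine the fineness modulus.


FM = sum(cumulative % retained) / 100
= 388 / 100
= 3.88

3.88


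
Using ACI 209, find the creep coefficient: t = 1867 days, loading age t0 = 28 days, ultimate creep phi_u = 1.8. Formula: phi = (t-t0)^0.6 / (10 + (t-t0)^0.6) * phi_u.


dt = 1867 - 28 = 1839
phi = 1839^0.6 / (10 + 1839^0.6) * 1.8
= 1.622

1.622


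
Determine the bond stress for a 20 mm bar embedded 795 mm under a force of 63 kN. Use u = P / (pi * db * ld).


u = P / (pi * db * ld)
= 63 * 1000 / (pi * 20 * 795)
= 1.261 MPa

1.261


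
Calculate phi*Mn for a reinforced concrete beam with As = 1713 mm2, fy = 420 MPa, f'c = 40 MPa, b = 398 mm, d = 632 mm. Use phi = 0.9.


a = As * fy / (0.85 * f'c * b)
= 1713 * 420 / (0.85 * 40 * 398)
= 53.1673 mm
Mn = As * fy * (d - a/2) / 10^6
= 435.5728 kN-m
phi*Mn = 0.9 * 435.5728 = 392.02 kN-m

392.02


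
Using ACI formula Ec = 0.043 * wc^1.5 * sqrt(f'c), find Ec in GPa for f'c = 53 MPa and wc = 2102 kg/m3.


Ec = 0.043 * 2102^1.5 * sqrt(53) / 1000
= 30.17 GPa

30.17


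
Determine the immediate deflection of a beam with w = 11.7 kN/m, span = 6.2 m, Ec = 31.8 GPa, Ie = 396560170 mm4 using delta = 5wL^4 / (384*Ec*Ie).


Convert: L = 6.2 m = 6200 mm, Ec = 31.8 GPa = 31800 MPa
delta = 5 * 11.7 * 6200^4 / (384 * 31800 * 396560170)
= 17.85 mm

17.85


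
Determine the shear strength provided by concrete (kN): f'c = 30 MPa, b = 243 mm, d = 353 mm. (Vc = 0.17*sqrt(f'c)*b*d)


Vc = 0.17 * sqrt(30) * 243 * 353 / 1000
= 79.87 kN

79.87


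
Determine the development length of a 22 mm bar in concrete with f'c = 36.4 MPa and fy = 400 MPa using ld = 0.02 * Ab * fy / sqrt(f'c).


Ab = pi * 22^2 / 4 = 380.133 mm2
ld = 0.02 * 380.133 * 400 / sqrt(36.4)
= 504.1 mm

504.1


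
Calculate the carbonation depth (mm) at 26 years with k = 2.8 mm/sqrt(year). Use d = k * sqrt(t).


depth = k * sqrt(t)
= 2.8 * sqrt(26)
= 14.28 mm

14.28
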